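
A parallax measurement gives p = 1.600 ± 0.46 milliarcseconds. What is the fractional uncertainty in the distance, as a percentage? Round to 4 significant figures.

28.75%

For d = 1/p, |σ_d/d| = |σ_p/p|.
σ_p/p = 0.46 / 1.600 = 0.2875 = 28.75%.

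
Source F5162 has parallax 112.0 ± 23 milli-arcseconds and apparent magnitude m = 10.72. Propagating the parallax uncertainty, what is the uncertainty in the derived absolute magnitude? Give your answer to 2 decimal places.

M = m − 5 log₁₀ d + 5 = m + 5 log₁₀ p + 5, so ∂M/∂p = 5/(p ln 10).
σ_M = (5/ln 10) · (σ_p/p) = 2.1715 × 23/112.0 = 2.1715 × 0.20536 = 0.44594.

σ_M = 0.45 mag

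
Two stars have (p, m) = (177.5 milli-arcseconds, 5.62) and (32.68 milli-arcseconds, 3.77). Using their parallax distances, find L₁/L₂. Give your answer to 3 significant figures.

L₁/L₂ = 0.00617

d₁ = 1/p₁ = 1/0.1775″ = 5.6338 pc; d₂ = 1/p₂ = 1/0.03268″ = 30.6 pc.
M₁ = m₁ − 5 log₁₀ d₁ + 5 = 5.62 − 3.7540 + 5 = 6.8660.
M₂ = 3.77 − 7.4286 + 5 = 1.3414.
L₁/L₂ = 10^(0.4(M₂ − M₁)) = 10^(0.4 × (-5.5246)) = 10^(-2.20984) = 0.0061682.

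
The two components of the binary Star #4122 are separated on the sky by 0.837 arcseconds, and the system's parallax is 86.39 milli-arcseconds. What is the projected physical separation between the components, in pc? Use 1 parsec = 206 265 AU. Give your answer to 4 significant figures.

4.697 × 10^-5 pc

d = 1/p = 1/0.08639″ = 11.575 pc.
At distance d (pc), an angle of θ arcsec spans θ·d AU: s = 0.837 × 11.575 = 9.6883 AU.
= 9.6883 / 206265 = 4.6970 × 10^-5 pc.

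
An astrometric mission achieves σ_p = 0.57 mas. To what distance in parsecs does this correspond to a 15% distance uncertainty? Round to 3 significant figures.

263 pc

σ_d/d = σ_p/p, so the condition is σ_p/p ≤ 0.15, i.e. p ≥ σ_p/0.15.
p_min = 0.57/0.15 = 3.8 mas = 0.0038 arcsec.
d_max = 1/p_min = 1/0.0038 = 263.16 pc.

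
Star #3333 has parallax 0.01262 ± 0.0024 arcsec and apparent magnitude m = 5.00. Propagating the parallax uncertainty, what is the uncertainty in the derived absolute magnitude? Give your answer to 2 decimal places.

M = m − 5 log₁₀ d + 5 = m + 5 log₁₀ p + 5, so ∂M/∂p = 5/(p ln 10).
σ_M = (5/ln 10) · (σ_p/p) = 2.1715 × 0.0024/0.01262 = 2.1715 × 0.19017 = 0.41295.

σ_M = 0.41 mag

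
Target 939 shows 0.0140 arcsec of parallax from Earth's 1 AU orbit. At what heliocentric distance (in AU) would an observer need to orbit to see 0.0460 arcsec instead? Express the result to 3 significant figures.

Parallax scales linearly with baseline: p ∝ B, so B = p_target / p_Earth × 1 AU.
B = 0.0460 / 0.0140 = 3.2857 AU.

3.29 AU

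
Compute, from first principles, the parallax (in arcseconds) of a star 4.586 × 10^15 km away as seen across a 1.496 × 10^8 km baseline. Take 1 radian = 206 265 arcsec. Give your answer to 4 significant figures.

0.006729 arcsec

θ ≈ B/d = (1.496 × 10^8) / (4.586 × 10^15) = 3.2621 × 10^-8 rad.
In arcseconds: 3.2621 × 10^-8 × 206265 = 0.0067286″.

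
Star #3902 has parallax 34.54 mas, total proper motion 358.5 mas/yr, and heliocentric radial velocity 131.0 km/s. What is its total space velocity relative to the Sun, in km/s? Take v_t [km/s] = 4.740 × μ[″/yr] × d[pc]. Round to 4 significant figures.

139.9 km/s

d = 1/p = 1/0.03454″ = 28.952 pc.
μ = 358.5 mas/yr = 0.3585 ″/yr.
v_t = 4.740 μ d = 4.740 × 0.3585 × 28.952 = 49.198 km/s.
v = √(v_r² + v_t²) = √(131.0² + 49.198²) = √19581.4 = 139.93 km/s.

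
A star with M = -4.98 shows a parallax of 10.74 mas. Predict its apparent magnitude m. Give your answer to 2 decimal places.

m = -0.14

d = 1/p = 1/0.01074″ = 93.11 pc.
m − M = 5 log₁₀ d − 5 = 5 log₁₀(93.11) − 5 = 9.8450 − 5 = 4.8450.
m = M + (m − M) = -4.98 + 4.8450 = -0.14.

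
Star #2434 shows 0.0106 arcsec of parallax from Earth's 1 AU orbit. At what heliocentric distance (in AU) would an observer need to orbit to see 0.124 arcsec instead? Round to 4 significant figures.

Parallax scales linearly with baseline: p ∝ B, so B = p_target / p_Earth × 1 AU.
B = 0.124 / 0.0106 = 11.698 AU.

11.70 AU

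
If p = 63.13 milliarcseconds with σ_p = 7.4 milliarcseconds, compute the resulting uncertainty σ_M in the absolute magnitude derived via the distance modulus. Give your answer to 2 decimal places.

σ_M = 0.25 mag

M = m − 5 log₁₀ d + 5 = m + 5 log₁₀ p + 5, so ∂M/∂p = 5/(p ln 10).
σ_M = (5/ln 10) · (σ_p/p) = 2.1715 × 7.4/63.13 = 2.1715 × 0.11722 = 0.25454.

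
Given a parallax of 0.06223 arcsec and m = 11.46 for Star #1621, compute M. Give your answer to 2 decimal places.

M = 10.43

d = 1/p = 1/0.06223″ = 16.069 pc.
m − M = 5 log₁₀(16.069) − 5 = 6.0299 − 5 = 1.0299.
M = m − (m − M) = 11.46 − 1.0299 = 10.43.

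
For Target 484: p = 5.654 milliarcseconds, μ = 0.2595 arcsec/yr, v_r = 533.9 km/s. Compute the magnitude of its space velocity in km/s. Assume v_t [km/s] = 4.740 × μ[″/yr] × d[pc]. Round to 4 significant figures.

d = 1/p = 1/0.005654″ = 176.87 pc.
v_t = 4.740 μ d = 4.740 × 0.2595 × 176.87 = 217.56 km/s.
v = √(v_r² + v_t²) = √(533.9² + 217.56²) = √332382 = 576.53 km/s.

576.5 km/s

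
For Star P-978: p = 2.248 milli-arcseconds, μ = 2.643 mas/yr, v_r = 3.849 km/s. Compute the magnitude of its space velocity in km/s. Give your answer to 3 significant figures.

d = 1/p = 1/0.002248″ = 444.84 pc.
μ = 2.643 mas/yr = 0.002643 ″/yr.
v_t = 4.740 μ d = 4.740 × 0.002643 × 444.84 = 5.5729 km/s.
v = √(v_r² + v_t²) = √(3.849² + 5.5729²) = √45.872 = 6.7729 km/s.

6.77 km/s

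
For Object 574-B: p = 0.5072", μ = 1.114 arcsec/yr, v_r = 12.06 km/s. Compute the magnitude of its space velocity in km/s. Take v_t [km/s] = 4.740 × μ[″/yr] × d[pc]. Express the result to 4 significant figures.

d = 1/p = 1/0.5072″ = 1.9716 pc.
v_t = 4.740 μ d = 4.740 × 1.114 × 1.9716 = 10.411 km/s.
v = √(v_r² + v_t²) = √(12.06² + 10.411²) = √253.833 = 15.932 km/s.

15.93 km/s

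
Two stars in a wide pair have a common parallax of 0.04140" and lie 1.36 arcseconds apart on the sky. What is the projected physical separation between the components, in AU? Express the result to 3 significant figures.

d = 1/p = 1/0.04140″ = 24.155 pc.
At distance d (pc), an angle of θ arcsec spans θ·d AU: s = 1.36 × 24.155 = 32.851 AU.

32.9 AU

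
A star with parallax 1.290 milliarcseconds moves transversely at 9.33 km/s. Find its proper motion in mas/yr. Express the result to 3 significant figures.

d = 1/p = 1/0.001290″ = 775.19 pc.
μ = v_t / (4.74 d) = 9.33 / (4.74 × 775.19) = 9.33 / 3674.4 = 0.0025392 ″/yr = 2.5392 mas/yr.

2.54 mas/yr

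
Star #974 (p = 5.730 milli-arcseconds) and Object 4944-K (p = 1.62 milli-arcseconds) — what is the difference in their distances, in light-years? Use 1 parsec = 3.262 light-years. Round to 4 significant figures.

d_A = 1/0.005730″ = 174.52 pc; d_B = 1/0.001620″ = 617.28 pc.
|d_B − d_A| = |617.28 − 174.52| = 442.76 pc = 442.76 × 3.262 ly = 1444.3 ly.

1444 ly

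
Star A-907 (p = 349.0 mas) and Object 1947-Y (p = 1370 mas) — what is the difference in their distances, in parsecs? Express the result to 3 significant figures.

2.14 pc

d_A = 1/0.3490″ = 2.8653 pc; d_B = 1/1.370″ = 0.72993 pc.
|d_B − d_A| = |0.72993 − 2.8653| = 2.1354 pc.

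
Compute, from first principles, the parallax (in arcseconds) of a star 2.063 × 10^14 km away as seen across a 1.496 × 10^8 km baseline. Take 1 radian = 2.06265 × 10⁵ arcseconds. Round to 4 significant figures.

0.1496 arcsec

θ ≈ B/d = (1.496 × 10^8) / (2.063 × 10^14) = 7.2516 × 10^-7 rad.
In arcseconds: 7.2516 × 10^-7 × 206265 = 0.14958″.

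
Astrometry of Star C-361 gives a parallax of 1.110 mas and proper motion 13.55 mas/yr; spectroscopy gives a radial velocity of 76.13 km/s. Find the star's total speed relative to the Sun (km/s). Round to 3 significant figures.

d = 1/p = 1/0.001110″ = 900.9 pc.
μ = 13.55 mas/yr = 0.01355 ″/yr.
v_t = 4.740 μ d = 4.740 × 0.01355 × 900.9 = 57.862 km/s.
v = √(v_r² + v_t²) = √(76.13² + 57.862²) = √9143.79 = 95.623 km/s.

95.6 km/s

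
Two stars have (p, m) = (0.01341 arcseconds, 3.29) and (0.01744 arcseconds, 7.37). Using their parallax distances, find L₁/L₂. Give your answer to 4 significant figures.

L₁/L₂ = 72.48

d₁ = 1/p₁ = 1/0.01341″ = 74.571 pc; d₂ = 1/p₂ = 1/0.01744″ = 57.339 pc.
M₁ = m₁ − 5 log₁₀ d₁ + 5 = 3.29 − 9.3628 + 5 = -1.0728.
M₂ = 7.37 − 8.7923 + 5 = 3.5777.
L₁/L₂ = 10^(0.4(M₂ − M₁)) = 10^(0.4 × 4.6505) = 10^1.86020 = 72.477.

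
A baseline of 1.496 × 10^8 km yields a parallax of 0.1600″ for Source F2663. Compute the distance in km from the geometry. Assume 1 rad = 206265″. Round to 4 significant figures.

θ = 0.1600″ = 0.1600/206265 = 7.7570 × 10^-7 rad.
d = B/θ = (1.496 × 10^8) / (7.7570 × 10^-7) = 1.9286 × 10^14 km.

1.929 × 10^14 km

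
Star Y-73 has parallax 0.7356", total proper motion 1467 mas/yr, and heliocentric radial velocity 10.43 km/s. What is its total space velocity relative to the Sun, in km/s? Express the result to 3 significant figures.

d = 1/p = 1/0.7356″ = 1.3594 pc.
μ = 1467 mas/yr = 1.467 ″/yr.
v_t = 4.740 μ d = 4.740 × 1.467 × 1.3594 = 9.4527 km/s.
v = √(v_r² + v_t²) = √(10.43² + 9.4527²) = √198.138 = 14.076 km/s.

14.1 km/s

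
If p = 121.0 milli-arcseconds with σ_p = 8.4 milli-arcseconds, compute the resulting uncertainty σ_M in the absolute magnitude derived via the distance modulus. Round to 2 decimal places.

M = m − 5 log₁₀ d + 5 = m + 5 log₁₀ p + 5, so ∂M/∂p = 5/(p ln 10).
σ_M = (5/ln 10) · (σ_p/p) = 2.1715 × 8.4/121.0 = 2.1715 × 0.069421 = 0.15075.

σ_M = 0.15 mag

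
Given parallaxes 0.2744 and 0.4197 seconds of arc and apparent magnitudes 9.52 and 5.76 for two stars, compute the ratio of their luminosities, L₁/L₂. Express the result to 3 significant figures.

L₁/L₂ = 0.0733

d₁ = 1/p₁ = 1/0.2744″ = 3.6443 pc; d₂ = 1/p₂ = 1/0.4197″ = 2.3827 pc.
M₁ = m₁ − 5 log₁₀ d₁ + 5 = 9.52 − 2.8081 + 5 = 11.7119.
M₂ = 5.76 − 1.8853 + 5 = 8.8747.
L₁/L₂ = 10^(0.4(M₂ − M₁)) = 10^(0.4 × (-2.8372)) = 10^(-1.13488) = 0.073303.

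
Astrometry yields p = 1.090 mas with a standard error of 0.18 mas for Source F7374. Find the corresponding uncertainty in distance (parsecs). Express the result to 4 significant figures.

d = 1/p, so σ_d = σ_p / p².
σ_d = 0.000180 / (0.001090)² = 0.000180 / 0.0000011881 = 151.5 pc.

151.5 pc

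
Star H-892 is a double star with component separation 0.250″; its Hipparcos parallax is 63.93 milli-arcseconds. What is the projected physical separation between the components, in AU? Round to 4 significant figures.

d = 1/p = 1/0.06393″ = 15.642 pc.
At distance d (pc), an angle of θ arcsec spans θ·d AU: s = 0.250 × 15.642 = 3.9105 AU.

3.911 AU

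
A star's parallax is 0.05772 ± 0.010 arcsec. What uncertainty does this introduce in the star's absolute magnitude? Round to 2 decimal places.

M = m − 5 log₁₀ d + 5 = m + 5 log₁₀ p + 5, so ∂M/∂p = 5/(p ln 10).
σ_M = (5/ln 10) · (σ_p/p) = 2.1715 × 0.010/0.05772 = 2.1715 × 0.17325 = 0.37621.

σ_M = 0.38 mag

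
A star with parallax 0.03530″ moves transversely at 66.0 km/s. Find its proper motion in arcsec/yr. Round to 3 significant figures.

0.492 arcsec/yr

d = 1/p = 1/0.03530″ = 28.329 pc.
μ = v_t / (4.74 d) = 66.0 / (4.74 × 28.329) = 66.0 / 134.28 = 0.49151 ″/yr.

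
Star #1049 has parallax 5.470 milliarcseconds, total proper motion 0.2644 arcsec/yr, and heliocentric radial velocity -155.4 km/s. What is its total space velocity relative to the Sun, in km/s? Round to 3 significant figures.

d = 1/p = 1/0.005470″ = 182.82 pc.
v_t = 4.740 μ d = 4.740 × 0.2644 × 182.82 = 229.12 km/s.
v = √(v_r² + v_t²) = √((-155.4)² + 229.12²) = √76645.1 = 276.85 km/s.

277 km/s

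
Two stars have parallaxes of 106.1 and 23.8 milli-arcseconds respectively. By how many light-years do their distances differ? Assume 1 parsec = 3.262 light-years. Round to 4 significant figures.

106.3 ly

d_A = 1/0.1061″ = 9.4251 pc; d_B = 1/0.02380″ = 42.017 pc.
|d_B − d_A| = |42.017 − 9.4251| = 32.592 pc = 32.592 × 3.262 ly = 106.32 ly.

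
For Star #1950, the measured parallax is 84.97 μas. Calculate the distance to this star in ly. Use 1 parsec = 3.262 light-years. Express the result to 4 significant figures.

p = 84.97 μas = 0.00008497 arcsec.
d = 1/p = 1/0.00008497 = 11769 pc.
In light-years: 11769 × 3.262 = 38390 ly.

38390 ly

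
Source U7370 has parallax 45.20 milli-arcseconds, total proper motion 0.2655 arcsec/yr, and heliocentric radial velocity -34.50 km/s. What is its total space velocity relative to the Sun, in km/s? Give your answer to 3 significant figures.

d = 1/p = 1/0.04520″ = 22.124 pc.
v_t = 4.740 μ d = 4.740 × 0.2655 × 22.124 = 27.842 km/s.
v = √(v_r² + v_t²) = √((-34.50)² + 27.842²) = √1965.43 = 44.333 km/s.

44.3 km/s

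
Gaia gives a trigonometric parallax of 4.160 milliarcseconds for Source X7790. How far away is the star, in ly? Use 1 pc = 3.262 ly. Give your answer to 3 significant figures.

p = 4.160 milliarcseconds = 0.004160 arcsec.
d = 1/p = 1/0.004160 = 240.38 pc.
In light-years: 240.38 × 3.262 = 784.12 ly.

784 ly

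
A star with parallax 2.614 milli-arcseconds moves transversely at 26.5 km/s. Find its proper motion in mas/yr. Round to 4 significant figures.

14.61 mas/yr

d = 1/p = 1/0.002614″ = 382.56 pc.
μ = v_t / (4.74 d) = 26.5 / (4.74 × 382.56) = 26.5 / 1813.3 = 0.014614 ″/yr = 14.614 mas/yr.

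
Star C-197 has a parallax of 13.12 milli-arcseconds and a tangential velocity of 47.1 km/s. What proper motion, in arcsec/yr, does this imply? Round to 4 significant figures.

d = 1/p = 1/0.01312″ = 76.22 pc.
μ = v_t / (4.74 d) = 47.1 / (4.74 × 76.22) = 47.1 / 361.28 = 0.13037 ″/yr.

0.1304 arcsec/yr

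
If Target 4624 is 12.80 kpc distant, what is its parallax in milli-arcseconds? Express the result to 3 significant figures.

0.0781 mas

d = 12.80 kpc = 12800 pc.
p = 1/d = 1/12800 = 0.000078125 arcsec.
= 0.000078125 × 1000 = 0.078125 mas.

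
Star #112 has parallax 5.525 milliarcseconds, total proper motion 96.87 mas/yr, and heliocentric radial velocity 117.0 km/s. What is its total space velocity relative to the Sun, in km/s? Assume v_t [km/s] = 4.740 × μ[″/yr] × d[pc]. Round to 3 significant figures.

144 km/s

d = 1/p = 1/0.005525″ = 181 pc.
μ = 96.87 mas/yr = 0.09687 ″/yr.
v_t = 4.740 μ d = 4.740 × 0.09687 × 181 = 83.109 km/s.
v = √(v_r² + v_t²) = √(117.0² + 83.109²) = √20596.1 = 143.51 km/s.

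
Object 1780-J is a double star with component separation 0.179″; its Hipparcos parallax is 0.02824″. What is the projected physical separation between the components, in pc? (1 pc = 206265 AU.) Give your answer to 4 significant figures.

d = 1/p = 1/0.02824″ = 35.411 pc.
At distance d (pc), an angle of θ arcsec spans θ·d AU: s = 0.179 × 35.411 = 6.3386 AU.
= 6.3386 / 206265 = 3.0730 × 10^-5 pc.

3.073 × 10^-5 pc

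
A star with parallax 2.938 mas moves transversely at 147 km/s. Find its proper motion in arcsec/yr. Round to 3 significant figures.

0.0911 arcsec/yr

d = 1/p = 1/0.002938″ = 340.37 pc.
μ = v_t / (4.74 d) = 147 / (4.74 × 340.37) = 147 / 1613.4 = 0.091112 ″/yr.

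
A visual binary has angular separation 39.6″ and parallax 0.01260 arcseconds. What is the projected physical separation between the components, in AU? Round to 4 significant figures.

3143 AU

d = 1/p = 1/0.01260″ = 79.365 pc.
At distance d (pc), an angle of θ arcsec spans θ·d AU: s = 39.6 × 79.365 = 3142.9 AU.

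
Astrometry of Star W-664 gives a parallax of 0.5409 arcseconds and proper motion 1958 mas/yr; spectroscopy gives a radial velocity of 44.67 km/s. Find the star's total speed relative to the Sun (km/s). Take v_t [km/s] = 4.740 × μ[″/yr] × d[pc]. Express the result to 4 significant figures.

d = 1/p = 1/0.5409″ = 1.8488 pc.
μ = 1958 mas/yr = 1.958 ″/yr.
v_t = 4.740 μ d = 4.740 × 1.958 × 1.8488 = 17.159 km/s.
v = √(v_r² + v_t²) = √(44.67² + 17.159²) = √2289.84 = 47.852 km/s.

47.85 km/s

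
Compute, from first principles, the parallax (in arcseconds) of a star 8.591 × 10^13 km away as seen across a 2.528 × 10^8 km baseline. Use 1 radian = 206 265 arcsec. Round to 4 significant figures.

θ ≈ B/d = (2.528 × 10^8) / (8.591 × 10^13) = 2.9426 × 10^-6 rad.
In arcseconds: 2.9426 × 10^-6 × 206265 = 0.60696″.

0.6070 arcsec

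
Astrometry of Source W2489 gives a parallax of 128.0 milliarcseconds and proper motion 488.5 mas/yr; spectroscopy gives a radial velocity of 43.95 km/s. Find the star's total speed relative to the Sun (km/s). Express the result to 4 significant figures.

47.53 km/s

d = 1/p = 1/0.1280″ = 7.8125 pc.
μ = 488.5 mas/yr = 0.4885 ″/yr.
v_t = 4.740 μ d = 4.740 × 0.4885 × 7.8125 = 18.09 km/s.
v = √(v_r² + v_t²) = √(43.95² + 18.09²) = √2258.85 = 47.527 km/s.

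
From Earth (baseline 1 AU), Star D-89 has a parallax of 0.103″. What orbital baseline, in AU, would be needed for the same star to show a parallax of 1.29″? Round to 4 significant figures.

Parallax scales linearly with baseline: p ∝ B, so B = p_target / p_Earth × 1 AU.
B = 1.29 / 0.103 = 12.524 AU.

12.52 AU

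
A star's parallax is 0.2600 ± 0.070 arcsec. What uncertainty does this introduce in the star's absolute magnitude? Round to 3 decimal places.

M = m − 5 log₁₀ d + 5 = m + 5 log₁₀ p + 5, so ∂M/∂p = 5/(p ln 10).
σ_M = (5/ln 10) · (σ_p/p) = 2.1715 × 0.070/0.2600 = 2.1715 × 0.26923 = 0.58463.

σ_M = 0.585 mag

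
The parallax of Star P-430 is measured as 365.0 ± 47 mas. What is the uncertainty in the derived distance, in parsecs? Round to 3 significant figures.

0.353 pc

d = 1/p, so σ_d = σ_p / p².
σ_d = 0.0470 / (0.3650)² = 0.0470 / 0.13323 = 0.35277 pc.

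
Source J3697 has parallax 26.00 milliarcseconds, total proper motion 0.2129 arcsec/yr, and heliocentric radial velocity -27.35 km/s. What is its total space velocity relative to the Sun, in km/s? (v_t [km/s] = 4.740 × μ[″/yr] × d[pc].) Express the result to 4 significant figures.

47.48 km/s

d = 1/p = 1/0.02600″ = 38.462 pc.
v_t = 4.740 μ d = 4.740 × 0.2129 × 38.462 = 38.814 km/s.
v = √(v_r² + v_t²) = √((-27.35)² + 38.814²) = √2254.55 = 47.482 km/s.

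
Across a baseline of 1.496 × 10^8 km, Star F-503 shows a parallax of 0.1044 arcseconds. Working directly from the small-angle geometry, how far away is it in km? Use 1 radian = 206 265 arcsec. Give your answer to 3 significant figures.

2.96 × 10^14 km

θ = 0.1044″ = 0.1044/206265 = 5.0615 × 10^-7 rad.
d = B/θ = (1.496 × 10^8) / (5.0615 × 10^-7) = 2.9556 × 10^14 km.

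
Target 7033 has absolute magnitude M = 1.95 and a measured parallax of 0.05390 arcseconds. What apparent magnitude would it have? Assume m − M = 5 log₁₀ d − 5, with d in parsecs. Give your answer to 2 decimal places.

d = 1/p = 1/0.05390″ = 18.553 pc.
m − M = 5 log₁₀ d − 5 = 5 log₁₀(18.553) − 5 = 6.3421 − 5 = 1.3421.
m = M + (m − M) = 1.95 + 1.3421 = 3.29.

m = 3.29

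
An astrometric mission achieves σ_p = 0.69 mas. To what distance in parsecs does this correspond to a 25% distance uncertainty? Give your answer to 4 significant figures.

362.3 pc

σ_d/d = σ_p/p, so the condition is σ_p/p ≤ 0.25, i.e. p ≥ σ_p/0.25.
p_min = 0.69/0.25 = 2.76 mas = 0.00276 arcsec.
d_max = 1/p_min = 1/0.00276 = 362.32 pc.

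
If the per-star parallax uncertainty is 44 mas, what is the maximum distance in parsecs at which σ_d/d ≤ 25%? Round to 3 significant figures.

σ_d/d = σ_p/p, so the condition is σ_p/p ≤ 0.25, i.e. p ≥ σ_p/0.25.
p_min = 44/0.25 = 176 mas = 0.176 arcsec.
d_max = 1/p_min = 1/0.176 = 5.6818 pc.

5.68 pc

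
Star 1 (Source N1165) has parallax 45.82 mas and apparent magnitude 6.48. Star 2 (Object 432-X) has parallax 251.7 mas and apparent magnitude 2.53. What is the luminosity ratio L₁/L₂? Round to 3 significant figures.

L₁/L₂ = 0.794

d₁ = 1/p₁ = 1/0.04582″ = 21.825 pc; d₂ = 1/p₂ = 1/0.2517″ = 3.973 pc.
M₁ = m₁ − 5 log₁₀ d₁ + 5 = 6.48 − 6.6948 + 5 = 4.7852.
M₂ = 2.53 − 2.9956 + 5 = 4.5344.
L₁/L₂ = 10^(0.4(M₂ − M₁)) = 10^(0.4 × (-0.2508)) = 10^(-0.10032) = 0.79374.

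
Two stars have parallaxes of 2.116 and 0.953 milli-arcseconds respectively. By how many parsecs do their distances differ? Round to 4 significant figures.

576.7 pc

d_A = 1/0.002116″ = 472.59 pc; d_B = 1/0.0009530″ = 1049.3 pc.
|d_B − d_A| = |1049.3 − 472.59| = 576.71 pc.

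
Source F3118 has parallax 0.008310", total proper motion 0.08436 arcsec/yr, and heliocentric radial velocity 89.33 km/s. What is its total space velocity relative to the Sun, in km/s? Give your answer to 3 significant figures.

d = 1/p = 1/0.008310″ = 120.34 pc.
v_t = 4.740 μ d = 4.740 × 0.08436 × 120.34 = 48.12 km/s.
v = √(v_r² + v_t²) = √(89.33² + 48.12²) = √10295.4 = 101.47 km/s.

101 km/s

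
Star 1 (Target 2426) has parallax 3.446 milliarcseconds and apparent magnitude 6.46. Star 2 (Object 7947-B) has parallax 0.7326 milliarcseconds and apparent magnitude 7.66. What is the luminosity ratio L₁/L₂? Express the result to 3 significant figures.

L₁/L₂ = 0.136

d₁ = 1/p₁ = 1/0.003446″ = 290.19 pc; d₂ = 1/p₂ = 1/0.0007326″ = 1365 pc.
M₁ = m₁ − 5 log₁₀ d₁ + 5 = 6.46 − 12.3134 + 5 = -0.8534.
M₂ = 7.66 − 15.6757 + 5 = -3.0157.
L₁/L₂ = 10^(0.4(M₂ − M₁)) = 10^(0.4 × (-2.1623)) = 10^(-0.86492) = 0.13648.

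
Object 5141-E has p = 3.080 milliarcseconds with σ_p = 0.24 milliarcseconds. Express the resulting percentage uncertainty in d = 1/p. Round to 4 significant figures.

7.792%

For d = 1/p, |σ_d/d| = |σ_p/p|.
σ_p/p = 0.24 / 3.080 = 0.077922 = 7.7922%.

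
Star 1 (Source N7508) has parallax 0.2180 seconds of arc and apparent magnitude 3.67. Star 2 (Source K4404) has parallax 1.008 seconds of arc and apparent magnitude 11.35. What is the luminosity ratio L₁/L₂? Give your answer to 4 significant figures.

L₁/L₂ = 25240

d₁ = 1/p₁ = 1/0.2180″ = 4.5872 pc; d₂ = 1/p₂ = 1/1.008″ = 0.99206 pc.
M₁ = m₁ − 5 log₁₀ d₁ + 5 = 3.67 − 3.3077 + 5 = 5.3623.
M₂ = 11.35 − (-0.0173) + 5 = 16.3673.
L₁/L₂ = 10^(0.4(M₂ − M₁)) = 10^(0.4 × 11.0050) = 10^4.40200 = 25235.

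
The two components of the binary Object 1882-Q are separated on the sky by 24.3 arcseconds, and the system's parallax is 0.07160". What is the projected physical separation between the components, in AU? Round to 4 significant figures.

339.4 AU

d = 1/p = 1/0.07160″ = 13.966 pc.
At distance d (pc), an angle of θ arcsec spans θ·d AU: s = 24.3 × 13.966 = 339.37 AU.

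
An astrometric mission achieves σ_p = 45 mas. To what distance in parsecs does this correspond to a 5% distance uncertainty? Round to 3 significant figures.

1.11 pc

σ_d/d = σ_p/p, so the condition is σ_p/p ≤ 0.05, i.e. p ≥ σ_p/0.05.
p_min = 45/0.05 = 900 mas = 0.9 arcsec.
d_max = 1/p_min = 1/0.9 = 1.1111 pc.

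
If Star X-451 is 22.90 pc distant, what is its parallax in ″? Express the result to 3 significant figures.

p = 1/d = 1/22.9 = 0.043668 arcsec.

0.0437 ″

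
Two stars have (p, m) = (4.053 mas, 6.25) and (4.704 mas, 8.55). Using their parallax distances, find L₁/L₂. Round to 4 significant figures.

d₁ = 1/p₁ = 1/0.004053″ = 246.73 pc; d₂ = 1/p₂ = 1/0.004704″ = 212.59 pc.
M₁ = m₁ − 5 log₁₀ d₁ + 5 = 6.25 − 11.9611 + 5 = -0.7111.
M₂ = 8.55 − 11.6377 + 5 = 1.9123.
L₁/L₂ = 10^(0.4(M₂ − M₁)) = 10^(0.4 × 2.6234) = 10^1.04936 = 11.204.

L₁/L₂ = 11.20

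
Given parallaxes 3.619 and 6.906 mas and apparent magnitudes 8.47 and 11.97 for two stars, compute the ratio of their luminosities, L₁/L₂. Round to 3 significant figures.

d₁ = 1/p₁ = 1/0.003619″ = 276.32 pc; d₂ = 1/p₂ = 1/0.006906″ = 144.8 pc.
M₁ = m₁ − 5 log₁₀ d₁ + 5 = 8.47 − 12.2071 + 5 = 1.2629.
M₂ = 11.97 − 10.8038 + 5 = 6.1662.
L₁/L₂ = 10^(0.4(M₂ − M₁)) = 10^(0.4 × 4.9033) = 10^1.96132 = 91.479.

L₁/L₂ = 91.5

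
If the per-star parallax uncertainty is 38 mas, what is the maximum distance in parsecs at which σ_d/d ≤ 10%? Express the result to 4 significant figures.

2.632 pc

σ_d/d = σ_p/p, so the condition is σ_p/p ≤ 0.10, i.e. p ≥ σ_p/0.10.
p_min = 38/0.10 = 380 mas = 0.38 arcsec.
d_max = 1/p_min = 1/0.38 = 2.6316 pc.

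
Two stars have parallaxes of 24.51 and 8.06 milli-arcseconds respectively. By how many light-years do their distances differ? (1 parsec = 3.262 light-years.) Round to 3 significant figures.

d_A = 1/0.02451″ = 40.8 pc; d_B = 1/0.008060″ = 124.07 pc.
|d_B − d_A| = |124.07 − 40.8| = 83.27 pc = 83.27 × 3.262 ly = 271.63 ly.

272 ly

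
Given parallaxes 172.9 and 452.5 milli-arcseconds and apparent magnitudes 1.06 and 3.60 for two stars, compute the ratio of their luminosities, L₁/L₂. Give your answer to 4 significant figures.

L₁/L₂ = 71.06

d₁ = 1/p₁ = 1/0.1729″ = 5.7837 pc; d₂ = 1/p₂ = 1/0.4525″ = 2.2099 pc.
M₁ = m₁ − 5 log₁₀ d₁ + 5 = 1.06 − 3.8110 + 5 = 2.2490.
M₂ = 3.60 − 1.7219 + 5 = 6.8781.
L₁/L₂ = 10^(0.4(M₂ − M₁)) = 10^(0.4 × 4.6291) = 10^1.85164 = 71.062.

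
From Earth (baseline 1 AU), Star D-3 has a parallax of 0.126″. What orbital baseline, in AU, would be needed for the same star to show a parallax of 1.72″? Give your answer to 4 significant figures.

13.65 AU

Parallax scales linearly with baseline: p ∝ B, so B = p_target / p_Earth × 1 AU.
B = 1.72 / 0.126 = 13.651 AU.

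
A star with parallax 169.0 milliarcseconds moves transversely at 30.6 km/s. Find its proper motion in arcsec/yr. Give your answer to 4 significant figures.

d = 1/p = 1/0.1690″ = 5.9172 pc.
μ = v_t / (4.74 d) = 30.6 / (4.74 × 5.9172) = 30.6 / 28.048 = 1.091 ″/yr.

1.091 arcsec/yr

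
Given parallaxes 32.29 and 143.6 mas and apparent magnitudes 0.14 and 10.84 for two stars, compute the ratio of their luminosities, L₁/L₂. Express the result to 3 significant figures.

d₁ = 1/p₁ = 1/0.03229″ = 30.969 pc; d₂ = 1/p₂ = 1/0.1436″ = 6.9638 pc.
M₁ = m₁ − 5 log₁₀ d₁ + 5 = 0.14 − 7.4546 + 5 = -2.3146.
M₂ = 10.84 − 4.2142 + 5 = 11.6258.
L₁/L₂ = 10^(0.4(M₂ − M₁)) = 10^(0.4 × 13.9404) = 10^5.57616 = 3.7684 × 10^5.

L₁/L₂ = 377000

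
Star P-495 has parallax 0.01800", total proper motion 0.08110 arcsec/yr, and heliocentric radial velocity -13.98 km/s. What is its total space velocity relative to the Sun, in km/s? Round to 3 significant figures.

d = 1/p = 1/0.01800″ = 55.556 pc.
v_t = 4.740 μ d = 4.740 × 0.08110 × 55.556 = 21.357 km/s.
v = √(v_r² + v_t²) = √((-13.98)² + 21.357²) = √651.562 = 25.526 km/s.

25.5 km/s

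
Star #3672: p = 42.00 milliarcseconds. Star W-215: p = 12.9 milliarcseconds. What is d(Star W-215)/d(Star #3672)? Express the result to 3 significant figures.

3.26

Since d = 1/p, d_B/d_A = p_A/p_B.
= 42.00 / 12.9 = 3.2558.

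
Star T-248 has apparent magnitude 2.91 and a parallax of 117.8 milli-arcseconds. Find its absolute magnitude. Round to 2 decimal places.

M = 3.27

d = 1/p = 1/0.1178″ = 8.489 pc.
m − M = 5 log₁₀(8.489) − 5 = 4.6443 − 5 = -0.3557.
M = m − (m − M) = 2.91 − (-0.3557) = 3.27.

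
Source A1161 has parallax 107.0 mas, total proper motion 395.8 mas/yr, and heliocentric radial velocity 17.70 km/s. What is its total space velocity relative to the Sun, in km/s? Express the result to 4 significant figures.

24.91 km/s

d = 1/p = 1/0.1070″ = 9.3458 pc.
μ = 395.8 mas/yr = 0.3958 ″/yr.
v_t = 4.740 μ d = 4.740 × 0.3958 × 9.3458 = 17.534 km/s.
v = √(v_r² + v_t²) = √(17.70² + 17.534²) = √620.731 = 24.914 km/s.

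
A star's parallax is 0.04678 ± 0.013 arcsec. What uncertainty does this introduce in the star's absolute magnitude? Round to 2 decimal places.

σ_M = 0.60 mag

M = m − 5 log₁₀ d + 5 = m + 5 log₁₀ p + 5, so ∂M/∂p = 5/(p ln 10).
σ_M = (5/ln 10) · (σ_p/p) = 2.1715 × 0.013/0.04678 = 2.1715 × 0.2779 = 0.60346.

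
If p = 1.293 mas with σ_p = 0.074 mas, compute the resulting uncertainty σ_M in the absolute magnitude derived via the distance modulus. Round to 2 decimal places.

M = m − 5 log₁₀ d + 5 = m + 5 log₁₀ p + 5, so ∂M/∂p = 5/(p ln 10).
σ_M = (5/ln 10) · (σ_p/p) = 2.1715 × 0.074/1.293 = 2.1715 × 0.057231 = 0.12428.

σ_M = 0.12 mag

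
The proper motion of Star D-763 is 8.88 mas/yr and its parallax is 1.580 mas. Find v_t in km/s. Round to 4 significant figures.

26.64 km/s

d = 1/p = 1/0.001580″ = 632.91 pc.
μ = 8.88 mas/yr = 0.00888 ″/yr.
v_t = 4.74 × μ × d = 4.74 × 0.00888 × 632.91 = 26.64 km/s.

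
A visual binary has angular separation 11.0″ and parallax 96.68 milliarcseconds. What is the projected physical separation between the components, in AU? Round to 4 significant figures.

d = 1/p = 1/0.09668″ = 10.343 pc.
At distance d (pc), an angle of θ arcsec spans θ·d AU: s = 11.0 × 10.343 = 113.77 AU.

113.8 AU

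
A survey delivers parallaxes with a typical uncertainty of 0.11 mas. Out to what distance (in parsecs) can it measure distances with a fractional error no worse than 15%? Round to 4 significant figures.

1364 pc

σ_d/d = σ_p/p, so the condition is σ_p/p ≤ 0.15, i.e. p ≥ σ_p/0.15.
p_min = 0.11/0.15 = 0.73333 mas = 0.00073333 arcsec.
d_max = 1/p_min = 1/0.00073333 = 1363.6 pc.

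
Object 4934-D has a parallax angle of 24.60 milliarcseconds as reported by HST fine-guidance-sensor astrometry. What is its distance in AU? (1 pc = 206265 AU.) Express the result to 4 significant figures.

8.385 × 10^6 AU

p = 24.60 milliarcseconds = 0.02460 arcsec.
d = 1/p = 1/0.02460 = 40.65 pc.
In AU: 40.65 × 206265 = 8.3847 × 10^6 AU.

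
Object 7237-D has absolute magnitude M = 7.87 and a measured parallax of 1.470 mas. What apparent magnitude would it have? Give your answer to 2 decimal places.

m = 17.03

d = 1/p = 1/0.001470″ = 680.27 pc.
m − M = 5 log₁₀ d − 5 = 5 log₁₀(680.27) − 5 = 14.1634 − 5 = 9.1634.
m = M + (m − M) = 7.87 + 9.1634 = 17.03.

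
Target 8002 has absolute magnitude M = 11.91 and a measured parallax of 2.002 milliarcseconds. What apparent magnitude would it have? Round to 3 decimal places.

m = 20.403

d = 1/p = 1/0.002002″ = 499.5 pc.
m − M = 5 log₁₀ d − 5 = 5 log₁₀(499.5) − 5 = 13.4927 − 5 = 8.4927.
m = M + (m − M) = 11.91 + 8.4927 = 20.403.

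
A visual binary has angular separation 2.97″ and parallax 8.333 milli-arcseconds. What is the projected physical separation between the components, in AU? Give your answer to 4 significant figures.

356.4 AU

d = 1/p = 1/0.008333″ = 120 pc.
At distance d (pc), an angle of θ arcsec spans θ·d AU: s = 2.97 × 120 = 356.4 AU.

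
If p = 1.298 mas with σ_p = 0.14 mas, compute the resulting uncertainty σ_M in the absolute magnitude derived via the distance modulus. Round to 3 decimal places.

M = m − 5 log₁₀ d + 5 = m + 5 log₁₀ p + 5, so ∂M/∂p = 5/(p ln 10).
σ_M = (5/ln 10) · (σ_p/p) = 2.1715 × 0.14/1.298 = 2.1715 × 0.10786 = 0.23422.

σ_M = 0.234 mag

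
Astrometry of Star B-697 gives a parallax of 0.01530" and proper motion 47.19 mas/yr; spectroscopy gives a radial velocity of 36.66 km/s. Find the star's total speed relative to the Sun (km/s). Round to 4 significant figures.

39.47 km/s

d = 1/p = 1/0.01530″ = 65.359 pc.
μ = 47.19 mas/yr = 0.04719 ″/yr.
v_t = 4.740 μ d = 4.740 × 0.04719 × 65.359 = 14.62 km/s.
v = √(v_r² + v_t²) = √(36.66² + 14.62²) = √1557.7 = 39.468 km/s.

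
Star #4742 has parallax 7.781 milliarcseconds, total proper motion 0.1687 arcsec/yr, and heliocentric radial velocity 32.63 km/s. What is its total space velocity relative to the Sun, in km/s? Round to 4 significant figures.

107.8 km/s

d = 1/p = 1/0.007781″ = 128.52 pc.
v_t = 4.740 μ d = 4.740 × 0.1687 × 128.52 = 102.77 km/s.
v = √(v_r² + v_t²) = √(32.63² + 102.77²) = √11626.4 = 107.83 km/s.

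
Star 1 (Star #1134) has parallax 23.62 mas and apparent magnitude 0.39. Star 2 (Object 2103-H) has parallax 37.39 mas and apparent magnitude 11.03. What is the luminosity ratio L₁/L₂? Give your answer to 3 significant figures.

L₁/L₂ = 45200

d₁ = 1/p₁ = 1/0.02362″ = 42.337 pc; d₂ = 1/p₂ = 1/0.03739″ = 26.745 pc.
M₁ = m₁ − 5 log₁₀ d₁ + 5 = 0.39 − 8.1336 + 5 = -2.7436.
M₂ = 11.03 − 7.1362 + 5 = 8.8938.
L₁/L₂ = 10^(0.4(M₂ − M₁)) = 10^(0.4 × 11.6374) = 10^4.65496 = 45181.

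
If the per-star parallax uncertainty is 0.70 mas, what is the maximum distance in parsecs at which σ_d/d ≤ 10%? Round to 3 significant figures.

σ_d/d = σ_p/p, so the condition is σ_p/p ≤ 0.10, i.e. p ≥ σ_p/0.10.
p_min = 0.70/0.10 = 7 mas = 0.007 arcsec.
d_max = 1/p_min = 1/0.007 = 142.86 pc.

143 pc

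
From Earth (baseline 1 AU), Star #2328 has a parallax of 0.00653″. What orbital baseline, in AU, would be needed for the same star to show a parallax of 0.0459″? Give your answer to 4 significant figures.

Parallax scales linearly with baseline: p ∝ B, so B = p_target / p_Earth × 1 AU.
B = 0.0459 / 0.00653 = 7.0291 AU.

7.029 AU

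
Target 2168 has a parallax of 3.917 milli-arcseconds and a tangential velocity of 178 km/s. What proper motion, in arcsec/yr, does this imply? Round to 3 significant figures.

0.147 arcsec/yr

d = 1/p = 1/0.003917″ = 255.3 pc.
μ = v_t / (4.74 d) = 178 / (4.74 × 255.3) = 178 / 1210.1 = 0.1471 ″/yr.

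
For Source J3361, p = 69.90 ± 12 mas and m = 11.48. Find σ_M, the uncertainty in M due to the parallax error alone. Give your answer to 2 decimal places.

M = m − 5 log₁₀ d + 5 = m + 5 log₁₀ p + 5, so ∂M/∂p = 5/(p ln 10).
σ_M = (5/ln 10) · (σ_p/p) = 2.1715 × 12/69.90 = 2.1715 × 0.17167 = 0.37278.

σ_M = 0.37 mag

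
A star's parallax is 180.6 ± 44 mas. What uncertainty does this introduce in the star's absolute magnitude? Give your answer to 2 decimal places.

σ_M = 0.53 mag

M = m − 5 log₁₀ d + 5 = m + 5 log₁₀ p + 5, so ∂M/∂p = 5/(p ln 10).
σ_M = (5/ln 10) · (σ_p/p) = 2.1715 × 44/180.6 = 2.1715 × 0.24363 = 0.52904.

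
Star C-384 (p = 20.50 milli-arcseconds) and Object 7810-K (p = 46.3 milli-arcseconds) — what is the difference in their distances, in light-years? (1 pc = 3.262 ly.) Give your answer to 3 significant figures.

d_A = 1/0.02050″ = 48.78 pc; d_B = 1/0.04630″ = 21.598 pc.
|d_B − d_A| = |21.598 − 48.78| = 27.182 pc = 27.182 × 3.262 ly = 88.668 ly.

88.7 ly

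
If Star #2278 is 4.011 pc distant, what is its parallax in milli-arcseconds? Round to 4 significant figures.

249.3 mas

p = 1/d = 1/4.011 = 0.24931 arcsec.
= 0.24931 × 1000 = 249.31 mas.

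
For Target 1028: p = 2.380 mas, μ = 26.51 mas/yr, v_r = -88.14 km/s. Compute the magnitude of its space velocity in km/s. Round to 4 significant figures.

102.7 km/s

d = 1/p = 1/0.002380″ = 420.17 pc.
μ = 26.51 mas/yr = 0.02651 ″/yr.
v_t = 4.740 μ d = 4.740 × 0.02651 × 420.17 = 52.797 km/s.
v = √(v_r² + v_t²) = √((-88.14)² + 52.797²) = √10556.2 = 102.74 km/s.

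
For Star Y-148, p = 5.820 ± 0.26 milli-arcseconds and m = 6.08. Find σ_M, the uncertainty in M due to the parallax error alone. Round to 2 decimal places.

M = m − 5 log₁₀ d + 5 = m + 5 log₁₀ p + 5, so ∂M/∂p = 5/(p ln 10).
σ_M = (5/ln 10) · (σ_p/p) = 2.1715 × 0.26/5.820 = 2.1715 × 0.044674 = 0.09701.

σ_M = 0.10 mag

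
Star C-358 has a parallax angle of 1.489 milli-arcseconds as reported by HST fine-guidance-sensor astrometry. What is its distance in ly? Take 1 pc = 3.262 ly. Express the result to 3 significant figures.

2190 ly

p = 1.489 milli-arcseconds = 0.001489 arcsec.
d = 1/p = 1/0.001489 = 671.59 pc.
In light-years: 671.59 × 3.262 = 2190.7 ly.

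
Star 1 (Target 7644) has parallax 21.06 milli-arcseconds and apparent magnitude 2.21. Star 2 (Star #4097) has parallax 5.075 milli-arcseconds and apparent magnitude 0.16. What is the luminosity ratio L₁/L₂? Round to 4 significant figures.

L₁/L₂ = 0.008789

d₁ = 1/p₁ = 1/0.02106″ = 47.483 pc; d₂ = 1/p₂ = 1/0.005075″ = 197.04 pc.
M₁ = m₁ − 5 log₁₀ d₁ + 5 = 2.21 − 8.3827 + 5 = -1.1727.
M₂ = 0.16 − 11.4728 + 5 = -6.3128.
L₁/L₂ = 10^(0.4(M₂ − M₁)) = 10^(0.4 × (-5.1401)) = 10^(-2.05604) = 0.0087894.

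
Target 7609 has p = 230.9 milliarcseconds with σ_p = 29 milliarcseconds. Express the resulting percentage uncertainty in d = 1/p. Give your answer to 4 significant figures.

For d = 1/p, |σ_d/d| = |σ_p/p|.
σ_p/p = 29 / 230.9 = 0.1256 = 12.56%.

12.56%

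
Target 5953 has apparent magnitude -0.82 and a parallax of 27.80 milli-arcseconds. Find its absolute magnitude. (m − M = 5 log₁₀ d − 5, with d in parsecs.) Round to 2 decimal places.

d = 1/p = 1/0.02780″ = 35.971 pc.
m − M = 5 log₁₀(35.971) − 5 = 7.7798 − 5 = 2.7798.
M = m − (m − M) = -0.82 − 2.7798 = -3.60.

M = -3.60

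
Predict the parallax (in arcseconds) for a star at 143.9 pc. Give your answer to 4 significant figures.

0.006949 arcsec

p = 1/d = 1/143.9 = 0.0069493 arcsec.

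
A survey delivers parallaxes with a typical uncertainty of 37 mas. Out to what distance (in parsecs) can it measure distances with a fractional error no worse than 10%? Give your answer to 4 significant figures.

σ_d/d = σ_p/p, so the condition is σ_p/p ≤ 0.10, i.e. p ≥ σ_p/0.10.
p_min = 37/0.10 = 370 mas = 0.37 arcsec.
d_max = 1/p_min = 1/0.37 = 2.7027 pc.

2.703 pc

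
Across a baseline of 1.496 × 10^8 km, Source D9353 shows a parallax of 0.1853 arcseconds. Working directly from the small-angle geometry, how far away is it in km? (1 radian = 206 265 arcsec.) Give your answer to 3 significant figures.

θ = 0.1853″ = 0.1853/206265 = 8.9836 × 10^-7 rad.
d = B/θ = (1.496 × 10^8) / (8.9836 × 10^-7) = 1.6653 × 10^14 km.

1.67 × 10^14 km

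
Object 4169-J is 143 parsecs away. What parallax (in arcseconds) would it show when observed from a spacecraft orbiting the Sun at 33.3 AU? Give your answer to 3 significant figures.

p (arcsec) = B (AU) / d (pc).
p = 33.3 / 143 = 0.23287 arcsec.

0.233 arcsec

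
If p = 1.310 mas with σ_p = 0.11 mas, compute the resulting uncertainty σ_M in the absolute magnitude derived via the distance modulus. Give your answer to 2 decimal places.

M = m − 5 log₁₀ d + 5 = m + 5 log₁₀ p + 5, so ∂M/∂p = 5/(p ln 10).
σ_M = (5/ln 10) · (σ_p/p) = 2.1715 × 0.11/1.310 = 2.1715 × 0.083969 = 0.18234.

σ_M = 0.18 mag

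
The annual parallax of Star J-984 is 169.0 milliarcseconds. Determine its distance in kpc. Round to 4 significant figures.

0.005917 kpc

p = 169.0 milliarcseconds = 0.1690 arcsec.
d = 1/p = 1/0.1690 = 5.9172 pc.
= 0.0059172 kpc.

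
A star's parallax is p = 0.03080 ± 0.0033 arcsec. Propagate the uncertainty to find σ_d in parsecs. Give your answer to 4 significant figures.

3.479 pc

d = 1/p, so σ_d = σ_p / p².
σ_d = 0.00330 / (0.03080)² = 0.00330 / 0.00094864 = 3.4787 pc.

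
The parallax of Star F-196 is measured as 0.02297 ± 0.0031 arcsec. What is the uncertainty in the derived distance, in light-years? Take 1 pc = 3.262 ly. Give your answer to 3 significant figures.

d = 1/p, so σ_d = σ_p / p².
σ_d = 0.00310 / (0.02297)² = 0.00310 / 0.00052762 = 5.8754 pc = 5.8754 × 3.262 ly = 19.166 ly.

19.2 ly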